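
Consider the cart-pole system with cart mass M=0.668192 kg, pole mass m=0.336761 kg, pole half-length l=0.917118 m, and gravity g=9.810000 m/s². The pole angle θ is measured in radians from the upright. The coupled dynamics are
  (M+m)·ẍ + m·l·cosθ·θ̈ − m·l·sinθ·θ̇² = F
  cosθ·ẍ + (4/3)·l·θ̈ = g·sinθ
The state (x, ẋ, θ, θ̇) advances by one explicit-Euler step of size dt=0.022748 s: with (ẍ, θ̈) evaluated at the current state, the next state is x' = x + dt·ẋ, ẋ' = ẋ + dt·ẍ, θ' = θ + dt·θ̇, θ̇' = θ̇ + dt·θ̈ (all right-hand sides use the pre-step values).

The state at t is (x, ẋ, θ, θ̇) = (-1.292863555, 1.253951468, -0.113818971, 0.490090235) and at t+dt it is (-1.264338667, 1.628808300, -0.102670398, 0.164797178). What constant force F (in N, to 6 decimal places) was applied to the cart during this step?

F = 12.180789 N

ẍ = (ẋ'−ẋ)/dt = (1.628808300−1.253951468)/0.022748 = 16.478672
θ̈ = (θ̇'−θ̇)/dt = (0.164797178−0.490090235)/0.022748 = -14.299853
sinθ=-0.113573, cosθ=0.993530
F = (M+m)·ẍ + m·l·cosθ·θ̈ − m·l·sinθ·θ̇² = 16.560291 + -4.387927 − -0.008425 = 12.180789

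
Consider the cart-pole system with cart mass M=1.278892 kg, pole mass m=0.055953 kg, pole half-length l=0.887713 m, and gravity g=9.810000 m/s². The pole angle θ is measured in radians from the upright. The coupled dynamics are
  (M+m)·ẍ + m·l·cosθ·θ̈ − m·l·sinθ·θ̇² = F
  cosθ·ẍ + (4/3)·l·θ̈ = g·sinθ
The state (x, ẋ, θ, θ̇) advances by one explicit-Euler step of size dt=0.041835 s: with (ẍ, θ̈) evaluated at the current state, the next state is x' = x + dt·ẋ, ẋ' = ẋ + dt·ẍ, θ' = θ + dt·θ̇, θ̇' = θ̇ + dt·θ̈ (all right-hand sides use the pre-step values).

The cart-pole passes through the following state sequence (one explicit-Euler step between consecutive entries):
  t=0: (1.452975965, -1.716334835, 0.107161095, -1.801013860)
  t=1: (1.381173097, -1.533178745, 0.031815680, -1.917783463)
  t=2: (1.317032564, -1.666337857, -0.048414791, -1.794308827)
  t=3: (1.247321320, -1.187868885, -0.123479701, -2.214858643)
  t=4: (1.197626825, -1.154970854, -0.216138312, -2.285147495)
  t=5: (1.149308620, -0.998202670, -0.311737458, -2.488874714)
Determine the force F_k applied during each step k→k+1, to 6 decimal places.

step 0→1:
  ẍ = (ẋ'−ẋ)/dt = (-1.533178745−-1.716334835)/0.041835 = 4.378059
  θ̈ = (θ̇'−θ̇)/dt = (-1.917783463−-1.801013860)/0.041835 = -2.791194
  sinθ=0.106956, cosθ=0.994264
  F = (M+m)·ẍ + m·l·cosθ·θ̈ − m·l·sinθ·θ̇² = 5.844030 + -0.137844 − 0.017232 = 5.688954
step 1→2:
  ẍ = (ẋ'−ẋ)/dt = (-1.666337857−-1.533178745)/0.041835 = -3.182960
  θ̈ = (θ̇'−θ̇)/dt = (-1.794308827−-1.917783463)/0.041835 = 2.951467
  sinθ=0.031810, cosθ=0.999494
  F = (M+m)·ẍ + m·l·cosθ·θ̈ − m·l·sinθ·θ̇² = -4.248758 + 0.146526 − 0.005811 = -4.108043
step 2→3:
  ẍ = (ẋ'−ẋ)/dt = (-1.187868885−-1.666337857)/0.041835 = 11.437050
  θ̈ = (θ̇'−θ̇)/dt = (-2.214858643−-1.794308827)/0.041835 = -10.052583
  sinθ=-0.048396, cosθ=0.998828
  F = (M+m)·ẍ + m·l·cosθ·θ̈ − m·l·sinθ·θ̇² = 15.266689 + -0.498729 − -0.007739 = 14.775699
step 3→4:
  ẍ = (ẋ'−ẋ)/dt = (-1.154970854−-1.187868885)/0.041835 = 0.786376
  θ̈ = (θ̇'−θ̇)/dt = (-2.285147495−-2.214858643)/0.041835 = -1.680145
  sinθ=-0.123166, cosθ=0.992386
  F = (M+m)·ẍ + m·l·cosθ·θ̈ − m·l·sinθ·θ̇² = 1.049690 + -0.082818 − -0.030011 = 0.996883
step 4→5:
  ẍ = (ẋ'−ẋ)/dt = (-0.998202670−-1.154970854)/0.041835 = 3.747297
  θ̈ = (θ̇'−θ̇)/dt = (-2.488874714−-2.285147495)/0.041835 = -4.869779
  sinθ=-0.214459, cosθ=0.976733
  F = (M+m)·ẍ + m·l·cosθ·θ̈ − m·l·sinθ·θ̇² = 5.002061 + -0.236255 − -0.055625 = 4.821431

F_0 = 5.688954 N
F_1 = -4.108043 N
F_2 = 14.775699 N
F_3 = 0.996883 N
F_4 = 4.821431 N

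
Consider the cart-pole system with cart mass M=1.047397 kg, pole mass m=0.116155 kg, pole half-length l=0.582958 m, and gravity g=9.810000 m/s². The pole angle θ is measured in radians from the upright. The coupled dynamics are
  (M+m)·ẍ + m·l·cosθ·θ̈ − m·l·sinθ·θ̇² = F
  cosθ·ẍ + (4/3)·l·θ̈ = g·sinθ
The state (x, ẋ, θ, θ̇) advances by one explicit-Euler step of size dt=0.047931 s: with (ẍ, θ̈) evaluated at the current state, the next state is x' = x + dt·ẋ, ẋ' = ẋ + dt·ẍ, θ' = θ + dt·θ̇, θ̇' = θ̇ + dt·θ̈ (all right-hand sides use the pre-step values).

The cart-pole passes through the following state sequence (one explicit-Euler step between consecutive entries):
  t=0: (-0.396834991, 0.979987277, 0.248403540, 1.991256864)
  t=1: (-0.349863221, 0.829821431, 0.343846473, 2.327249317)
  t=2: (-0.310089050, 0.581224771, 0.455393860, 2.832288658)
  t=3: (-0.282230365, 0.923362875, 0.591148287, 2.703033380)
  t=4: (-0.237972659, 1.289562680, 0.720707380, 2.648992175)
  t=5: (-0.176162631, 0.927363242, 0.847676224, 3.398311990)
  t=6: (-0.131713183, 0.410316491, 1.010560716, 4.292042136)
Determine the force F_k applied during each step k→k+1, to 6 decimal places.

step 0→1:
  ẍ = (ẋ'−ẋ)/dt = (0.829821431−0.979987277)/0.047931 = -3.132959
  θ̈ = (θ̇'−θ̇)/dt = (2.327249317−1.991256864)/0.047931 = 7.009920
  sinθ=0.245857, cosθ=0.969306
  F = (M+m)·ẍ + m·l·cosθ·θ̈ − m·l·sinθ·θ̇² = -3.645360 + 0.460097 − 0.066010 = -3.251274
step 1→2:
  ẍ = (ẋ'−ẋ)/dt = (0.581224771−0.829821431)/0.047931 = -5.186553
  θ̈ = (θ̇'−θ̇)/dt = (2.832288658−2.327249317)/0.047931 = 10.536800
  sinθ=0.337111, cosθ=0.941465
  F = (M+m)·ẍ + m·l·cosθ·θ̈ − m·l·sinθ·θ̇² = -6.034824 + 0.671720 − 0.123633 = -5.486737
step 2→3:
  ẍ = (ẋ'−ẋ)/dt = (0.923362875−0.581224771)/0.047931 = 7.138138
  θ̈ = (θ̇'−θ̇)/dt = (2.703033380−2.832288658)/0.047931 = -2.696695
  sinθ=0.439816, cosθ=0.898088
  F = (M+m)·ẍ + m·l·cosθ·θ̈ − m·l·sinθ·θ̇² = 8.305595 + -0.163993 − 0.238903 = 7.902699
step 3→4:
  ẍ = (ẋ'−ẋ)/dt = (1.289562680−0.923362875)/0.047931 = 7.640145
  θ̈ = (θ̇'−θ̇)/dt = (2.648992175−2.703033380)/0.047931 = -1.127479
  sinθ=0.557315, cosθ=0.830301
  F = (M+m)·ẍ + m·l·cosθ·θ̈ − m·l·sinθ·θ̇² = 8.889706 + -0.063390 − 0.275727 = 8.550590
step 4→5:
  ẍ = (ẋ'−ẋ)/dt = (0.927363242−1.289562680)/0.047931 = -7.556684
  θ̈ = (θ̇'−θ̇)/dt = (3.398311990−2.648992175)/0.047931 = 15.633302
  sinθ=0.659916, cosθ=0.751339
  F = (M+m)·ẍ + m·l·cosθ·θ̈ − m·l·sinθ·θ̇² = -8.792595 + 0.795357 − 0.313563 = -8.310802
step 5→6:
  ẍ = (ẋ'−ẋ)/dt = (0.410316491−0.927363242)/0.047931 = -10.787314
  θ̈ = (θ̇'−θ̇)/dt = (4.292042136−3.398311990)/0.047931 = 18.646182
  sinθ=0.749745, cosθ=0.661727
  F = (M+m)·ẍ + m·l·cosθ·θ̈ − m·l·sinθ·θ̇² = -12.551601 + 0.835495 − 0.586294 = -12.302399

F_0 = -3.251274 N
F_1 = -5.486737 N
F_2 = 7.902699 N
F_3 = 8.550590 N
F_4 = -8.310802 N
F_5 = -12.302399 N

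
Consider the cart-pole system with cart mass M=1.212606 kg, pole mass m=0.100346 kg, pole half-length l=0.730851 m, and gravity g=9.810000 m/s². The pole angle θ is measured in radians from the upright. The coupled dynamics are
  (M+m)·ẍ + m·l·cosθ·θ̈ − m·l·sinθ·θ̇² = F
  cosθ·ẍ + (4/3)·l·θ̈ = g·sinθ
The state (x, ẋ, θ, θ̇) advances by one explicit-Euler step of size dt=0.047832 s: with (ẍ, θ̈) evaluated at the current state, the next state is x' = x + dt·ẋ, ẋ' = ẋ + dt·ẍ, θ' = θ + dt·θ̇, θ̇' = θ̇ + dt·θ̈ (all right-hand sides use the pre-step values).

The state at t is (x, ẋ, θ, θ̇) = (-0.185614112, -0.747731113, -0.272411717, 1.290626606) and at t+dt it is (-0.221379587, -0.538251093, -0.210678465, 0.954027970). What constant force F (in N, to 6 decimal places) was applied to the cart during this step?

ẍ = (ẋ'−ẋ)/dt = (-0.538251093−-0.747731113)/0.047832 = 4.379495
θ̈ = (θ̇'−θ̇)/dt = (0.954027970−1.290626606)/0.047832 = -7.037101
sinθ=-0.269055, cosθ=0.963125
F = (M+m)·ẍ + m·l·cosθ·θ̈ − m·l·sinθ·θ̇² = 5.750067 + -0.497056 − -0.032868 = 5.285879

F = 5.285879 N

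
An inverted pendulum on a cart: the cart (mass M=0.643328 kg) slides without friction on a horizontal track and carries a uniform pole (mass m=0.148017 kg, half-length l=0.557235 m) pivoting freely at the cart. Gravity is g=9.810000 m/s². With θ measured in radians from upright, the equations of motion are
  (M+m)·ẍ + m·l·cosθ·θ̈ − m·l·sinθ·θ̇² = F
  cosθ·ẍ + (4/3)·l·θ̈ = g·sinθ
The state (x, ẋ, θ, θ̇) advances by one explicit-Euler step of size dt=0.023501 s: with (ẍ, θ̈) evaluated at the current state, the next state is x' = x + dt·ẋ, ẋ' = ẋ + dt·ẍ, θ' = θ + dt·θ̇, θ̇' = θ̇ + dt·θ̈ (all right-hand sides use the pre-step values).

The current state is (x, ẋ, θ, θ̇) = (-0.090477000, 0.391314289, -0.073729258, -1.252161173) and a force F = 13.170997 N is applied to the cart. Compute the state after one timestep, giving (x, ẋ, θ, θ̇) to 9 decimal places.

sinθ=-0.073662477, cosθ=0.997283229
temp = (F + m·l·θ̇²·sinθ)/(M+m) = (13.170997 + -0.009526136)/0.791345 = 16.631773581
θ̈ = (g·sinθ − cosθ·temp)/(l·(4/3 − m·cos²θ/(M+m))) = -27.074519899
ẍ = temp − m·l·θ̈·cosθ/(M+m) = 19.446028292
Euler: x'=-0.090477000+0.023501·0.391314289=-0.081280723, ẋ'=0.391314289+0.023501·19.446028292=0.848315400
       θ'=-0.073729258+0.023501·-1.252161173=-0.103156298, θ̇'=-1.252161173+0.023501·-27.074519899=-1.888439465

(-0.081280723, 0.848315400, -0.103156298, -1.888439465)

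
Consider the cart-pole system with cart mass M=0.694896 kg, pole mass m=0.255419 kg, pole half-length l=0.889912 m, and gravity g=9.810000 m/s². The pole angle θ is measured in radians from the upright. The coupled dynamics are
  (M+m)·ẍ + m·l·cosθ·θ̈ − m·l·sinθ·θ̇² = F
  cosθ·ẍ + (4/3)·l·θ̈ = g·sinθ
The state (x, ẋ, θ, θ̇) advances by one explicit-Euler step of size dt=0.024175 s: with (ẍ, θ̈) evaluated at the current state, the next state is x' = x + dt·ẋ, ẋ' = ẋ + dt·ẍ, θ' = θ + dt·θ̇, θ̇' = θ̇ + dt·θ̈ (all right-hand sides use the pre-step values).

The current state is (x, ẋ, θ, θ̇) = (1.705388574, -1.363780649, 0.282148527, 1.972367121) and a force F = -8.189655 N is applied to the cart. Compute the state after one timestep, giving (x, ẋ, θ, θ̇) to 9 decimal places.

(1.672419177, -1.627717799, 0.329830502, 2.241660672)

sinθ=0.278419863, cosθ=0.960459463
temp = (F + m·l·θ̇²·sinθ)/(M+m) = (-8.189655 + 0.246193162)/0.950315 = -8.358767185
θ̈ = (g·sinθ − cosθ·temp)/(l·(4/3 − m·cos²θ/(M+m))) = 11.139340272
ẍ = temp − m·l·θ̈·cosθ/(M+m) = -10.917772508
Euler: x'=1.705388574+0.024175·-1.363780649=1.672419177, ẋ'=-1.363780649+0.024175·-10.917772508=-1.627717799
       θ'=0.282148527+0.024175·1.972367121=0.329830502, θ̇'=1.972367121+0.024175·11.139340272=2.241660672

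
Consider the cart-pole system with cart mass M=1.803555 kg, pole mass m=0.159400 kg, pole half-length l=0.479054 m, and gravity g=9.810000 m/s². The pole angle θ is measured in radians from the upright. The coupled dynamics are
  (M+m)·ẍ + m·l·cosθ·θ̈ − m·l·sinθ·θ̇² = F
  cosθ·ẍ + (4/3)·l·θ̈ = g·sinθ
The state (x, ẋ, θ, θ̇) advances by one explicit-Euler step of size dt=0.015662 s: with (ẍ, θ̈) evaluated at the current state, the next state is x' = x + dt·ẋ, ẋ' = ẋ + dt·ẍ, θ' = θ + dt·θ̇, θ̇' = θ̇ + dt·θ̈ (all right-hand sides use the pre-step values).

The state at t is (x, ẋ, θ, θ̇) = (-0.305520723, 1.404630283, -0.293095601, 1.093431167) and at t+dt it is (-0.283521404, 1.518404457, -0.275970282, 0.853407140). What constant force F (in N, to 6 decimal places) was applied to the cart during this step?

F = 13.165612 N

ẍ = (ẋ'−ẋ)/dt = (1.518404457−1.404630283)/0.015662 = 7.264345
θ̈ = (θ̇'−θ̇)/dt = (0.853407140−1.093431167)/0.015662 = -15.325248
sinθ=-0.288917, cosθ=0.957354
F = (M+m)·ẍ + m·l·cosθ·θ̈ − m·l·sinθ·θ̇² = 14.259583 + -1.120348 − -0.026377 = 13.165612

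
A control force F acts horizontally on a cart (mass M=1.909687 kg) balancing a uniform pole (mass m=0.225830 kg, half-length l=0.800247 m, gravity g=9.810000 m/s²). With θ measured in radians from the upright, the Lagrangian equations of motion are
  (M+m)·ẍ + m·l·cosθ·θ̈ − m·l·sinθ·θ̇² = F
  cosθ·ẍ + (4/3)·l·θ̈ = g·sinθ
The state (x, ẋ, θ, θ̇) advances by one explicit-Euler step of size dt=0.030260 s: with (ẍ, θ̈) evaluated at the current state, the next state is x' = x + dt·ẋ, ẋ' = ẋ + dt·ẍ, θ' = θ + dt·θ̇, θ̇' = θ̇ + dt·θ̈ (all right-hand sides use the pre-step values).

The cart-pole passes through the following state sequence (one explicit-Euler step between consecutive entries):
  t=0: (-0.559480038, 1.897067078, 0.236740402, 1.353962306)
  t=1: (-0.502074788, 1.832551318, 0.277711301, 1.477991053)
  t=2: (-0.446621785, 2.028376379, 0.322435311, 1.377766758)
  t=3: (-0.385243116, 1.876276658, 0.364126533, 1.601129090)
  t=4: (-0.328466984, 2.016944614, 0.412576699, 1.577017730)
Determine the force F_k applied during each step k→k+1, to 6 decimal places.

step 0→1:
  ẍ = (ẋ'−ẋ)/dt = (1.832551318−1.897067078)/0.030260 = -2.132048
  θ̈ = (θ̇'−θ̇)/dt = (1.477991053−1.353962306)/0.030260 = 4.098769
  sinθ=0.234535, cosθ=0.972108
  F = (M+m)·ẍ + m·l·cosθ·θ̈ − m·l·sinθ·θ̇² = -4.553024 + 0.720068 − 0.077701 = -3.910657
step 1→2:
  ẍ = (ẋ'−ẋ)/dt = (2.028376379−1.832551318)/0.030260 = 6.471416
  θ̈ = (θ̇'−θ̇)/dt = (1.377766758−1.477991053)/0.030260 = -3.312105
  sinθ=0.274155, cosθ=0.961685
  F = (M+m)·ẍ + m·l·cosθ·θ̈ − m·l·sinθ·θ̇² = 13.819820 + -0.575629 − 0.108230 = 13.135961
step 2→3:
  ẍ = (ẋ'−ẋ)/dt = (1.876276658−2.028376379)/0.030260 = -5.026428
  θ̈ = (θ̇'−θ̇)/dt = (1.601129090−1.377766758)/0.030260 = 7.381439
  sinθ=0.316877, cosθ=0.948467
  F = (M+m)·ẍ + m·l·cosθ·θ̈ − m·l·sinθ·θ̇² = -10.734023 + 1.265228 − 0.108705 = -9.577500
step 3→4:
  ẍ = (ẋ'−ẋ)/dt = (2.016944614−1.876276658)/0.030260 = 4.648644
  θ̈ = (θ̇'−θ̇)/dt = (1.577017730−1.601129090)/0.030260 = -0.796806
  sinθ=0.356133, cosθ=0.934435
  F = (M+m)·ẍ + m·l·cosθ·θ̈ − m·l·sinθ·θ̇² = 9.927257 + -0.134557 − 0.164995 = 9.627705

F_0 = -3.910657 N
F_1 = 13.135961 N
F_2 = -9.577500 N
F_3 = 9.627705 N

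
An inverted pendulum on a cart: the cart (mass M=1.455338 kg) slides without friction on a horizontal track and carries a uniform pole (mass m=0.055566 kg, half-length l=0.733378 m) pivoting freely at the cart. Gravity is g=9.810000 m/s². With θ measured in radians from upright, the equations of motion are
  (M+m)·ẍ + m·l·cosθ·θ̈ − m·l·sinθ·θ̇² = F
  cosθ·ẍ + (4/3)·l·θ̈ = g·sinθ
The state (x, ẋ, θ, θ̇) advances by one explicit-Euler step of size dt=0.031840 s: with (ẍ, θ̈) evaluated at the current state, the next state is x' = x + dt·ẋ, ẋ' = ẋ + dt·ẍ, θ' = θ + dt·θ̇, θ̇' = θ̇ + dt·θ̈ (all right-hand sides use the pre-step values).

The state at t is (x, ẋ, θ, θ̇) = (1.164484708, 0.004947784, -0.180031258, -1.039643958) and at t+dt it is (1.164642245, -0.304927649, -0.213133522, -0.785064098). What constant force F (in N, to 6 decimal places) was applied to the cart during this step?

ẍ = (ẋ'−ẋ)/dt = (-0.304927649−0.004947784)/0.031840 = -9.732269
θ̈ = (θ̇'−θ̇)/dt = (-0.785064098−-1.039643958)/0.031840 = 7.995599
sinθ=-0.179060, cosθ=0.983838
F = (M+m)·ẍ + m·l·cosθ·θ̈ − m·l·sinθ·θ̇² = -14.704524 + 0.320562 − -0.007887 = -14.376075

F = -14.376075 N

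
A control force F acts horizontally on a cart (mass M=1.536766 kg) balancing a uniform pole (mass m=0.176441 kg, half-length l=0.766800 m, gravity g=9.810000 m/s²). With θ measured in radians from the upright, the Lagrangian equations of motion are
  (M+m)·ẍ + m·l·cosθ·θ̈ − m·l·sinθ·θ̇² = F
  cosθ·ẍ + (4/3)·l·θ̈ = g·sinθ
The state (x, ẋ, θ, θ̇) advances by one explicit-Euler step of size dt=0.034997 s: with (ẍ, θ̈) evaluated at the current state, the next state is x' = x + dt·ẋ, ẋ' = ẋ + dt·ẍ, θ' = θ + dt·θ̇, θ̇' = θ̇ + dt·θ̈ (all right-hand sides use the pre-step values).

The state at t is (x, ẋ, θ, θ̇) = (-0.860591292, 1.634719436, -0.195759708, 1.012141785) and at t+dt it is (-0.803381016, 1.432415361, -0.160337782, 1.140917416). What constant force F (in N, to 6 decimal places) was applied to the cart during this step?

F = -9.388100 N

ẍ = (ẋ'−ẋ)/dt = (1.432415361−1.634719436)/0.034997 = -5.780612
θ̈ = (θ̇'−θ̇)/dt = (1.140917416−1.012141785)/0.034997 = 3.679619
sinθ=-0.194512, cosθ=0.980900
F = (M+m)·ẍ + m·l·cosθ·θ̈ − m·l·sinθ·θ̇² = -9.903385 + 0.488325 − -0.026959 = -9.388100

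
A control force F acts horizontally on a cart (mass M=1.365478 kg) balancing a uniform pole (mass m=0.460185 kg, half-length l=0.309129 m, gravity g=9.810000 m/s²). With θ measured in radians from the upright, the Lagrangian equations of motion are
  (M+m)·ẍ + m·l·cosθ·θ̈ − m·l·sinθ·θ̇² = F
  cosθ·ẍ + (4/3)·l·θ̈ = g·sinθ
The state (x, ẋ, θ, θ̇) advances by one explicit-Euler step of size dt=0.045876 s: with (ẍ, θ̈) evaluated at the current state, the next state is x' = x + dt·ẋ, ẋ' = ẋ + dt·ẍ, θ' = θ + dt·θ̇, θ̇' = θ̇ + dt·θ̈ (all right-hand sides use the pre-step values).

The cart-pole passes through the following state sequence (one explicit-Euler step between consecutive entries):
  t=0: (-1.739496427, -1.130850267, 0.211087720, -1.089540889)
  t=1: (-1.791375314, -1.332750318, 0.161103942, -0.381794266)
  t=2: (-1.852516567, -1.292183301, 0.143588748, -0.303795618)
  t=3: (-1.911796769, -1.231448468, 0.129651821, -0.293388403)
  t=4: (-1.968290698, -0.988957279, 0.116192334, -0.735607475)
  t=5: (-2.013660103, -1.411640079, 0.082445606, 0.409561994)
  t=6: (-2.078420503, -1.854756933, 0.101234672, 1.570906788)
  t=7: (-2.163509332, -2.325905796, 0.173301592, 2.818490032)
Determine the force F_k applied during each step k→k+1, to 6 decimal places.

step 0→1:
  ẍ = (ẋ'−ẋ)/dt = (-1.332750318−-1.130850267)/0.045876 = -4.400995
  θ̈ = (θ̇'−θ̇)/dt = (-0.381794266−-1.089540889)/0.045876 = 15.427383
  sinθ=0.209524, cosθ=0.977804
  F = (M+m)·ẍ + m·l·cosθ·θ̈ − m·l·sinθ·θ̇² = -8.034734 + 2.145933 − 0.035383 = -5.924184
step 1→2:
  ẍ = (ẋ'−ẋ)/dt = (-1.292183301−-1.332750318)/0.045876 = 0.884275
  θ̈ = (θ̇'−θ̇)/dt = (-0.303795618−-0.381794266)/0.045876 = 1.700206
  sinθ=0.160408, cosθ=0.987051
  F = (M+m)·ẍ + m·l·cosθ·θ̈ − m·l·sinθ·θ̇² = 1.614389 + 0.238733 − 0.003326 = 1.849796
step 2→3:
  ẍ = (ẋ'−ẋ)/dt = (-1.231448468−-1.292183301)/0.045876 = 1.323891
  θ̈ = (θ̇'−θ̇)/dt = (-0.293388403−-0.303795618)/0.045876 = 0.226855
  sinθ=0.143096, cosθ=0.989709
  F = (M+m)·ẍ + m·l·cosθ·θ̈ − m·l·sinθ·θ̇² = 2.416979 + 0.031940 − 0.001879 = 2.447040
step 3→4:
  ẍ = (ẋ'−ẋ)/dt = (-0.988957279−-1.231448468)/0.045876 = 5.285796
  θ̈ = (θ̇'−θ̇)/dt = (-0.735607475−-0.293388403)/0.045876 = -9.639443
  sinθ=0.129289, cosθ=0.991607
  F = (M+m)·ẍ + m·l·cosθ·θ̈ − m·l·sinθ·θ̇² = 9.650083 + -1.359765 − 0.001583 = 8.288735
step 4→5:
  ẍ = (ẋ'−ẋ)/dt = (-1.411640079−-0.988957279)/0.045876 = -9.213593
  θ̈ = (θ̇'−θ̇)/dt = (0.409561994−-0.735607475)/0.045876 = 24.962278
  sinθ=0.115931, cosθ=0.993257
  F = (M+m)·ẍ + m·l·cosθ·θ̈ − m·l·sinθ·θ̇² = -16.820916 + 3.527103 − 0.008924 = -13.302737
step 5→6:
  ẍ = (ẋ'−ẋ)/dt = (-1.854756933−-1.411640079)/0.045876 = -9.659012
  θ̈ = (θ̇'−θ̇)/dt = (1.570906788−0.409561994)/0.045876 = 25.314866
  sinθ=0.082352, cosθ=0.996603
  F = (M+m)·ẍ + m·l·cosθ·θ̈ − m·l·sinθ·θ̇² = -17.634102 + 3.588973 − 0.001965 = -14.047094
step 6→7:
  ẍ = (ẋ'−ẋ)/dt = (-2.325905796−-1.854756933)/0.045876 = -10.270051
  θ̈ = (θ̇'−θ̇)/dt = (2.818490032−1.570906788)/0.045876 = 27.194682
  sinθ=0.101062, cosθ=0.994880
  F = (M+m)·ẍ + m·l·cosθ·θ̈ − m·l·sinθ·θ̇² = -18.749652 + 3.848814 − 0.035478 = -14.936316

F_0 = -5.924184 N
F_1 = 1.849796 N
F_2 = 2.447040 N
F_3 = 8.288735 N
F_4 = -13.302737 N
F_5 = -14.047094 N
F_6 = -14.936316 N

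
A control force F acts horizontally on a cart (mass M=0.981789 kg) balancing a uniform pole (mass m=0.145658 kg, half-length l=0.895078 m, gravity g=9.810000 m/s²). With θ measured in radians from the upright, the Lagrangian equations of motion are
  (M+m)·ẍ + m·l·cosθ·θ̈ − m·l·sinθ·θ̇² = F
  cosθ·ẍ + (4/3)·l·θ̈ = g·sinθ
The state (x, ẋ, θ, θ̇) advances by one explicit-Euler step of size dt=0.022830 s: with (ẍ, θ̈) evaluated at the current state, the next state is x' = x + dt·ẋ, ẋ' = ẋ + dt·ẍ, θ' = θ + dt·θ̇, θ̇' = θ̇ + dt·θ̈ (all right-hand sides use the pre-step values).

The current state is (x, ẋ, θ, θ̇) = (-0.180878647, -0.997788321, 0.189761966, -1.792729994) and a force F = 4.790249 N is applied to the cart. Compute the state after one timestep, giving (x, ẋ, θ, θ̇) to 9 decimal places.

sinθ=0.188625139, cosθ=0.982049162
temp = (F + m·l·θ̇²·sinθ)/(M+m) = (4.790249 + 0.079035930)/1.127447 = 4.318859272
θ̈ = (g·sinθ − cosθ·temp)/(l·(4/3 − m·cos²θ/(M+m))) = -2.209897833
ẍ = temp − m·l·θ̈·cosθ/(M+m) = 4.569819278
Euler: x'=-0.180878647+0.022830·-0.997788321=-0.203658154, ẋ'=-0.997788321+0.022830·4.569819278=-0.893459347
       θ'=0.189761966+0.022830·-1.792729994=0.148833940, θ̇'=-1.792729994+0.022830·-2.209897833=-1.843181962

(-0.203658154, -0.893459347, 0.148833940, -1.843181962)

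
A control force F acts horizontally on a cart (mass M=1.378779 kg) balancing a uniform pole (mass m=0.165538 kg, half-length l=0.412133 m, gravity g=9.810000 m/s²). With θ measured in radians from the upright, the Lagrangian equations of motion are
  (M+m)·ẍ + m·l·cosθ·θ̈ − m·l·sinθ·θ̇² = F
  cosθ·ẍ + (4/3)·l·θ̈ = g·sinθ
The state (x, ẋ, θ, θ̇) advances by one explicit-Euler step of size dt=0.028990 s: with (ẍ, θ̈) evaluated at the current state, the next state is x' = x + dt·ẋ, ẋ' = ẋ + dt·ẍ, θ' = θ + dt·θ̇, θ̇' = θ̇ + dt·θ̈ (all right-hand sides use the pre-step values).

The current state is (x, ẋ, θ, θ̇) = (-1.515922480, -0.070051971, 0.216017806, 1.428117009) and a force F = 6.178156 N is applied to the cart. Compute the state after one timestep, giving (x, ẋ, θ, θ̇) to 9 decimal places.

(-1.517953287, 0.050981168, 0.257418918, 1.323909503)

sinθ=0.214341690, cosθ=0.976758742
temp = (F + m·l·θ̇²·sinθ)/(M+m) = (6.178156 + 0.029824236)/1.544317 = 4.019887262
θ̈ = (g·sinθ − cosθ·temp)/(l·(4/3 − m·cos²θ/(M+m))) = -3.594601787
ẍ = temp − m·l·θ̈·cosθ/(M+m) = 4.174996168
Euler: x'=-1.515922480+0.028990·-0.070051971=-1.517953287, ẋ'=-0.070051971+0.028990·4.174996168=0.050981168
       θ'=0.216017806+0.028990·1.428117009=0.257418918, θ̇'=1.428117009+0.028990·-3.594601787=1.323909503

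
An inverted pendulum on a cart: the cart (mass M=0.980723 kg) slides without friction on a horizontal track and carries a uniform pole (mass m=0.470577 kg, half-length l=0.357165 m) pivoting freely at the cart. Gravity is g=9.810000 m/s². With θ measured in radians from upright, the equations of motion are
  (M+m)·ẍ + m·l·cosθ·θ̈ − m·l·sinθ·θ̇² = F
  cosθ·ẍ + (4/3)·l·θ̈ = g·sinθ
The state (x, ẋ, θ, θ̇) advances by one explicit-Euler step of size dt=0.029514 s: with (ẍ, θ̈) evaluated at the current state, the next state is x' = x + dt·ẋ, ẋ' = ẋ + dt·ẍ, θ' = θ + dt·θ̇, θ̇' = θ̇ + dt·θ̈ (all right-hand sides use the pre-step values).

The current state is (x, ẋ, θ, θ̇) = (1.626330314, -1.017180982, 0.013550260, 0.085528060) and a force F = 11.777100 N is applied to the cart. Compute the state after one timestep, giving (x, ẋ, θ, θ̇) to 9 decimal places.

sinθ=0.013549845, cosθ=0.999908197
temp = (F + m·l·θ̇²·sinθ)/(M+m) = (11.777100 + 0.000016659)/1.451300 = 8.114874016
θ̈ = (g·sinθ − cosθ·temp)/(l·(4/3 − m·cos²θ/(M+m))) = -22.143427185
ẍ = temp − m·l·θ̈·cosθ/(M+m) = 10.679047249
Euler: x'=1.626330314+0.029514·-1.017180982=1.596309234, ẋ'=-1.017180982+0.029514·10.679047249=-0.701999581
       θ'=0.013550260+0.029514·0.085528060=0.016074535, θ̇'=0.085528060+0.029514·-22.143427185=-0.568013050

(1.596309234, -0.701999581, 0.016074535, -0.568013050)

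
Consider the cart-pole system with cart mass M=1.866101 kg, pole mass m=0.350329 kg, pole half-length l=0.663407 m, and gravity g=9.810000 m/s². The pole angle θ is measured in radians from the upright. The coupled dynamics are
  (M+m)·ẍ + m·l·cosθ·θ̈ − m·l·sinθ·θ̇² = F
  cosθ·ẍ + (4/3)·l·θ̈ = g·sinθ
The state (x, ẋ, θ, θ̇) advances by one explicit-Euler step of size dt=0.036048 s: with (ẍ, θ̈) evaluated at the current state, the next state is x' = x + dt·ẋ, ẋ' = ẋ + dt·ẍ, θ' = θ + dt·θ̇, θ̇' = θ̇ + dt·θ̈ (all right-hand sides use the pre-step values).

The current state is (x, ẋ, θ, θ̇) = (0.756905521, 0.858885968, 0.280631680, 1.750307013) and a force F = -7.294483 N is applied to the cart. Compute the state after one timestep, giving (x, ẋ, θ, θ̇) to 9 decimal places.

(0.787866642, 0.716741452, 0.343726747, 2.015445690)

sinθ=0.276962673, cosθ=0.960880678
temp = (F + m·l·θ̇²·sinθ)/(M+m) = (-7.294483 + 0.197199517)/2.216430 = -3.202123903
θ̈ = (g·sinθ − cosθ·temp)/(l·(4/3 − m·cos²θ/(M+m))) = 7.355156376
ẍ = temp − m·l·θ̈·cosθ/(M+m) = -3.943201169
Euler: x'=0.756905521+0.036048·0.858885968=0.787866642, ẋ'=0.858885968+0.036048·-3.943201169=0.716741452
       θ'=0.280631680+0.036048·1.750307013=0.343726747, θ̇'=1.750307013+0.036048·7.355156376=2.015445690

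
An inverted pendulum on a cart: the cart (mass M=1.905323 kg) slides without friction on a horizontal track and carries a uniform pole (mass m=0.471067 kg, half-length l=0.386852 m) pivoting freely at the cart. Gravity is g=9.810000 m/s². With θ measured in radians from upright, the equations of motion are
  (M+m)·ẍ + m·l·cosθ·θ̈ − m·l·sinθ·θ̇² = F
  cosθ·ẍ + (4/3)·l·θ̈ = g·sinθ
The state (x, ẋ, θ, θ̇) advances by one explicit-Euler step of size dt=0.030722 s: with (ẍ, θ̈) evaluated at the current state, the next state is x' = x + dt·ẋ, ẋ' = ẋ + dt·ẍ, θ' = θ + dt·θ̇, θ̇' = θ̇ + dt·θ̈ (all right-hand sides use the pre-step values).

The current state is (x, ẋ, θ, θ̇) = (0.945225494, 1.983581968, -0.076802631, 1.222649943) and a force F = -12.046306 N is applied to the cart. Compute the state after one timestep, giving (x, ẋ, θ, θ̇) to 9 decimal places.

(1.006165099, 1.804543616, -0.039240379, 1.523901440)

sinθ=-0.076727148, cosθ=0.997052127
temp = (F + m·l·θ̇²·sinθ)/(M+m) = (-12.046306 + -0.020901663)/2.376390 = -5.077957601
θ̈ = (g·sinθ − cosθ·temp)/(l·(4/3 − m·cos²θ/(M+m))) = 9.805725435
ẍ = temp − m·l·θ̈·cosθ/(M+m) = -5.827691944
Euler: x'=0.945225494+0.030722·1.983581968=1.006165099, ẋ'=1.983581968+0.030722·-5.827691944=1.804543616
       θ'=-0.076802631+0.030722·1.222649943=-0.039240379, θ̇'=1.222649943+0.030722·9.805725435=1.523901440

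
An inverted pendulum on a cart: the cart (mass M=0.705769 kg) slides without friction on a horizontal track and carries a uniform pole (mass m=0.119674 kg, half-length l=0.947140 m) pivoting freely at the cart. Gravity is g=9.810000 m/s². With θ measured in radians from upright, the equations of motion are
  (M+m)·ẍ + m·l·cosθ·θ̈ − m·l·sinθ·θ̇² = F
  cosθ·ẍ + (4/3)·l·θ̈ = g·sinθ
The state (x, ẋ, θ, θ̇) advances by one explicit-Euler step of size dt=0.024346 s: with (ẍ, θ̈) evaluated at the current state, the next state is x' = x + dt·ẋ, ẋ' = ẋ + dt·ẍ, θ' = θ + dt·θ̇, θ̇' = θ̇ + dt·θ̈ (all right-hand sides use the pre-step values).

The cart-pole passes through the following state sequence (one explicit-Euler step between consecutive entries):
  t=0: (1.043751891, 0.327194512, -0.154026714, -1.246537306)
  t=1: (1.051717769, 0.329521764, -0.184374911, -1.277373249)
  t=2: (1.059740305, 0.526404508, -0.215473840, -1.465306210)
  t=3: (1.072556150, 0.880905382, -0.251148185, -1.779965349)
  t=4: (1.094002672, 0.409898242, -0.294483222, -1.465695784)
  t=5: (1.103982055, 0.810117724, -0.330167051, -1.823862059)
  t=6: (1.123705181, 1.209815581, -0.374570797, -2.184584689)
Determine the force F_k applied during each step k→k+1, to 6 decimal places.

F_0 = -0.035938 N
F_1 = 5.849018 N
F_2 = 10.640183 N
F_3 = -14.462846 N
F_4 = 12.044246 N
F_5 = 12.085149 N

step 0→1:
  ẍ = (ẋ'−ẋ)/dt = (0.329521764−0.327194512)/0.024346 = 0.095591
  θ̈ = (θ̇'−θ̇)/dt = (-1.277373249−-1.246537306)/0.024346 = -1.266571
  sinθ=-0.153418, cosθ=0.988161
  F = (M+m)·ẍ + m·l·cosθ·θ̈ − m·l·sinθ·θ̇² = 0.078905 + -0.141864 − -0.027021 = -0.035938
step 1→2:
  ẍ = (ẋ'−ẋ)/dt = (0.526404508−0.329521764)/0.024346 = 8.086862
  θ̈ = (θ̇'−θ̇)/dt = (-1.465306210−-1.277373249)/0.024346 = -7.719254
  sinθ=-0.183332, cosθ=0.983051
  F = (M+m)·ẍ + m·l·cosθ·θ̈ − m·l·sinθ·θ̇² = 6.675244 + -0.860133 − -0.033907 = 5.849018
step 2→3:
  ẍ = (ẋ'−ẋ)/dt = (0.880905382−0.526404508)/0.024346 = 14.560949
  θ̈ = (θ̇'−θ̇)/dt = (-1.779965349−-1.465306210)/0.024346 = -12.924470
  sinθ=-0.213810, cosθ=0.976875
  F = (M+m)·ẍ + m·l·cosθ·θ̈ − m·l·sinθ·θ̇² = 12.019234 + -1.431086 − -0.052035 = 10.640183
step 3→4:
  ẍ = (ẋ'−ẋ)/dt = (0.409898242−0.880905382)/0.024346 = -19.346387
  θ̈ = (θ̇'−θ̇)/dt = (-1.465695784−-1.779965349)/0.024346 = 12.908468
  sinθ=-0.248516, cosθ=0.968628
  F = (M+m)·ẍ + m·l·cosθ·θ̈ − m·l·sinθ·θ̇² = -15.969340 + 1.417247 − -0.089247 = -14.462846
step 4→5:
  ẍ = (ẋ'−ẋ)/dt = (0.810117724−0.409898242)/0.024346 = 16.438819
  θ̈ = (θ̇'−θ̇)/dt = (-1.823862059−-1.465695784)/0.024346 = -14.711504
  sinθ=-0.290245, cosθ=0.956952
  F = (M+m)·ẍ + m·l·cosθ·θ̈ − m·l·sinθ·θ̇² = 13.569308 + -1.595737 − -0.070675 = 12.044246
step 5→6:
  ẍ = (ẋ'−ẋ)/dt = (1.209815581−0.810117724)/0.024346 = 16.417393
  θ̈ = (θ̇'−θ̇)/dt = (-2.184584689−-1.823862059)/0.024346 = -14.816505
  sinθ=-0.324201, cosθ=0.945988
  F = (M+m)·ẍ + m·l·cosθ·θ̈ − m·l·sinθ·θ̇² = 13.551622 + -1.588713 − -0.122240 = 12.085149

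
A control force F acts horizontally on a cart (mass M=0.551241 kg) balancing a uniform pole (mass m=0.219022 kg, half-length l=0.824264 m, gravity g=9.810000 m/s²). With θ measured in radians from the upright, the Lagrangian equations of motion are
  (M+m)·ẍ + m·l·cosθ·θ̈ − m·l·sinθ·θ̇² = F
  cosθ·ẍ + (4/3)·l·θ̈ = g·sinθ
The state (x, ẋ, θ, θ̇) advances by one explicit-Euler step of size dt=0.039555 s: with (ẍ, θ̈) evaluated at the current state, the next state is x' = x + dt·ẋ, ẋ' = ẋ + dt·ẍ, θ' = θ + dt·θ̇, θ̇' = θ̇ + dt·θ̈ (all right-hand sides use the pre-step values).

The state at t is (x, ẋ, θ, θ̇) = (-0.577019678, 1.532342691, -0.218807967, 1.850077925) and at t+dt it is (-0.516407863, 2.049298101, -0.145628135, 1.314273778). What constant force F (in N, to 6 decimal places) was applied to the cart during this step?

ẍ = (ẋ'−ẋ)/dt = (2.049298101−1.532342691)/0.039555 = 13.069281
θ̈ = (θ̇'−θ̇)/dt = (1.314273778−1.850077925)/0.039555 = -13.545801
sinθ=-0.217066, cosθ=0.976157
F = (M+m)·ẍ + m·l·cosθ·θ̈ − m·l·sinθ·θ̇² = 10.066784 + -2.387143 − -0.134130 = 7.813771

F = 7.813771 N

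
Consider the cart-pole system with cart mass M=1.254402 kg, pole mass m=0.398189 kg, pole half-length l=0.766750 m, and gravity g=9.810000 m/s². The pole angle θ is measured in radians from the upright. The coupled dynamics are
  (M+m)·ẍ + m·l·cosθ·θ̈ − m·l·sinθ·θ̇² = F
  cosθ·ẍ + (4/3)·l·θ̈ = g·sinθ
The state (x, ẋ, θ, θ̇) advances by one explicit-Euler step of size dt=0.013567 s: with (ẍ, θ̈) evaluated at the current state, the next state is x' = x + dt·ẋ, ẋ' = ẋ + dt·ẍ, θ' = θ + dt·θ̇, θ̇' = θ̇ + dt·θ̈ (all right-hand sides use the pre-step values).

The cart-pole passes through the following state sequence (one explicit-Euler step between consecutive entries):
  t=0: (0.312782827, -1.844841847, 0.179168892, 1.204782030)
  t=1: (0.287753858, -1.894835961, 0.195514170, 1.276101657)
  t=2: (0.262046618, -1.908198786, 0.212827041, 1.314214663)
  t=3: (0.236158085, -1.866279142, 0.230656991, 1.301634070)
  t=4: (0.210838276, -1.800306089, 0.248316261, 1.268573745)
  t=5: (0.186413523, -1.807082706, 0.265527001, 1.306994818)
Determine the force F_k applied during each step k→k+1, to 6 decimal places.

F_0 = -4.589457 N
F_1 = -0.882955 N
F_2 = 4.718107 N
F_3 = 7.193609 N
F_4 = -0.108106 N

step 0→1:
  ẍ = (ẋ'−ẋ)/dt = (-1.894835961−-1.844841847)/0.013567 = -3.684979
  θ̈ = (θ̇'−θ̇)/dt = (1.276101657−1.204782030)/0.013567 = 5.256846
  sinθ=0.178212, cosθ=0.983992
  F = (M+m)·ẍ + m·l·cosθ·θ̈ − m·l·sinθ·θ̇² = -6.089764 + 1.579283 − 0.078976 = -4.589457
step 1→2:
  ẍ = (ẋ'−ẋ)/dt = (-1.908198786−-1.894835961)/0.013567 = -0.984951
  θ̈ = (θ̇'−θ̇)/dt = (1.314214663−1.276101657)/0.013567 = 2.809243
  sinθ=0.194271, cosθ=0.980948
  F = (M+m)·ẍ + m·l·cosθ·θ̈ − m·l·sinθ·θ̇² = -1.627721 + 0.841353 − 0.096588 = -0.882955
step 2→3:
  ẍ = (ẋ'−ẋ)/dt = (-1.866279142−-1.908198786)/0.013567 = 3.089824
  θ̈ = (θ̇'−θ̇)/dt = (1.301634070−1.314214663)/0.013567 = -0.927294
  sinθ=0.211224, cosθ=0.977438
  F = (M+m)·ẍ + m·l·cosθ·θ̈ − m·l·sinθ·θ̇² = 5.106216 + -0.276726 − 0.111383 = 4.718107
step 3→4:
  ẍ = (ẋ'−ẋ)/dt = (-1.800306089−-1.866279142)/0.013567 = 4.862759
  θ̈ = (θ̇'−θ̇)/dt = (1.268573745−1.301634070)/0.013567 = -2.436819
  sinθ=0.228617, cosθ=0.973516
  F = (M+m)·ẍ + m·l·cosθ·θ̈ − m·l·sinθ·θ̇² = 8.036152 + -0.724285 − 0.118258 = 7.193609
step 4→5:
  ẍ = (ẋ'−ẋ)/dt = (-1.807082706−-1.800306089)/0.013567 = -0.499493
  θ̈ = (θ̇'−θ̇)/dt = (1.306994818−1.268573745)/0.013567 = 2.831951
  sinθ=0.245772, cosθ=0.969328
  F = (M+m)·ẍ + m·l·cosθ·θ̈ − m·l·sinθ·θ̇² = -0.825457 + 0.838107 − 0.120756 = -0.108106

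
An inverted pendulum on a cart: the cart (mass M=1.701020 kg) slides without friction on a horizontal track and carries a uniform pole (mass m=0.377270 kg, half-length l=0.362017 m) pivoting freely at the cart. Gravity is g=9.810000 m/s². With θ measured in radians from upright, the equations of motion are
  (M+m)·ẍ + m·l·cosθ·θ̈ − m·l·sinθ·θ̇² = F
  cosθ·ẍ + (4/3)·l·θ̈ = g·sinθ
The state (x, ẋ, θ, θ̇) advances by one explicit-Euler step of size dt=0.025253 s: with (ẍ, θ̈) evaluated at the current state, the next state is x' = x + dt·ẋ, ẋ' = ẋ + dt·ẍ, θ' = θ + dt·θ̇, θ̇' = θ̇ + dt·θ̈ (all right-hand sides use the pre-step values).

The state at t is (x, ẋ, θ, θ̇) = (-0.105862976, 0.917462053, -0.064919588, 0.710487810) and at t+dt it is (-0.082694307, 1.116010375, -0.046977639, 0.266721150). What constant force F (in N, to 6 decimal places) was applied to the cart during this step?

ẍ = (ẋ'−ẋ)/dt = (1.116010375−0.917462053)/0.025253 = 7.862366
θ̈ = (θ̇'−θ̇)/dt = (0.266721150−0.710487810)/0.025253 = -17.572829
sinθ=-0.064874, cosθ=0.997893
F = (M+m)·ẍ + m·l·cosθ·θ̈ − m·l·sinθ·θ̇² = 16.340276 + -2.395009 − -0.004473 = 13.949740

F = 13.949740 N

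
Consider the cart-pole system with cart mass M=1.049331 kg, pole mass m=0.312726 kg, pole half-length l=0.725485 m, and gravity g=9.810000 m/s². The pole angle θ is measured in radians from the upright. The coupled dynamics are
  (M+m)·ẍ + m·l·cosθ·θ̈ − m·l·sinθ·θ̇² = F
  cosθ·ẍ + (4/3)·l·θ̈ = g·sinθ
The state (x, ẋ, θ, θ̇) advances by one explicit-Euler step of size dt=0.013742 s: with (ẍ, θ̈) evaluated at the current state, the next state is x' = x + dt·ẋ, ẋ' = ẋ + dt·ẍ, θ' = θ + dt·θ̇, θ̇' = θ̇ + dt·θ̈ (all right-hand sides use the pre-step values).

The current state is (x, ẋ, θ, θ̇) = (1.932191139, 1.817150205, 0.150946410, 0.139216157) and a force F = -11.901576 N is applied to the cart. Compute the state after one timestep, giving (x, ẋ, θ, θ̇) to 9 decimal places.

sinθ=0.150373848, cosθ=0.988629205
temp = (F + m·l·θ̇²·sinθ)/(M+m) = (-11.901576 + 0.000661217)/1.362057 = -8.737457230
θ̈ = (g·sinθ − cosθ·temp)/(l·(4/3 − m·cos²θ/(M+m))) = 12.570727850
ẍ = temp − m·l·θ̈·cosθ/(M+m) = -10.807555704
Euler: x'=1.932191139+0.013742·1.817150205=1.957162417, ẋ'=1.817150205+0.013742·-10.807555704=1.668632775
       θ'=0.150946410+0.013742·0.139216157=0.152859518, θ̇'=0.139216157+0.013742·12.570727850=0.311963099

(1.957162417, 1.668632775, 0.152859518, 0.311963099)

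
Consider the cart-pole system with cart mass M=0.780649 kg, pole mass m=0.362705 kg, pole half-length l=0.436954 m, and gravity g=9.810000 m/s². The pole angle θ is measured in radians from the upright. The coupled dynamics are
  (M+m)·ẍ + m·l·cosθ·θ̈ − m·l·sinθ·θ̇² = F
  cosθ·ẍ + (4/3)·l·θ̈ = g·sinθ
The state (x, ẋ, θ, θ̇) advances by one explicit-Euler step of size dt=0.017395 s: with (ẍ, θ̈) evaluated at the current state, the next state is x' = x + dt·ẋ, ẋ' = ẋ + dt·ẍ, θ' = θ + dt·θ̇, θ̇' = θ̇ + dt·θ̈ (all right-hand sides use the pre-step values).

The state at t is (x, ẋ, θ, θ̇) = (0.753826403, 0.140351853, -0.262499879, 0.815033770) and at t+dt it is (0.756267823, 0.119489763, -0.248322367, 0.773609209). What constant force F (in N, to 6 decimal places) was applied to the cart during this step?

F = -1.708412 N

ẍ = (ẋ'−ẋ)/dt = (0.119489763−0.140351853)/0.017395 = -1.199315
θ̈ = (θ̇'−θ̇)/dt = (0.773609209−0.815033770)/0.017395 = -2.381406
sinθ=-0.259496, cosθ=0.965744
F = (M+m)·ẍ + m·l·cosθ·θ̈ − m·l·sinθ·θ̇² = -1.371242 + -0.364489 − -0.027319 = -1.708412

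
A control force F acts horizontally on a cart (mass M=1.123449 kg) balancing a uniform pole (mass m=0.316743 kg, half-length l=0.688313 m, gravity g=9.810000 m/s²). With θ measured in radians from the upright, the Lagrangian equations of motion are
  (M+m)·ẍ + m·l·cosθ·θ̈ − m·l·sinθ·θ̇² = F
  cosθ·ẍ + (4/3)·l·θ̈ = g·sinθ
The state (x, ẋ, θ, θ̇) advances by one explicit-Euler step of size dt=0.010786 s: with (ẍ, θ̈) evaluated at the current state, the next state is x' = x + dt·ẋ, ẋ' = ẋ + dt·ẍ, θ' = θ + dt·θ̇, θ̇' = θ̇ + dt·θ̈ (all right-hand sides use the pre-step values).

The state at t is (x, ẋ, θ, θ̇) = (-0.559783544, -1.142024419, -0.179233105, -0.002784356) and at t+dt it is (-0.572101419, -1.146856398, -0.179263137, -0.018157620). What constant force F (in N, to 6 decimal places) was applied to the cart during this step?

F = -0.950949 N

ẍ = (ẋ'−ẋ)/dt = (-1.146856398−-1.142024419)/0.010786 = -0.447986
θ̈ = (θ̇'−θ̇)/dt = (-0.018157620−-0.002784356)/0.010786 = -1.425298
sinθ=-0.178275, cosθ=0.983981
F = (M+m)·ẍ + m·l·cosθ·θ̈ − m·l·sinθ·θ̇² = -0.645186 + -0.305763 − -0.000000 = -0.950949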